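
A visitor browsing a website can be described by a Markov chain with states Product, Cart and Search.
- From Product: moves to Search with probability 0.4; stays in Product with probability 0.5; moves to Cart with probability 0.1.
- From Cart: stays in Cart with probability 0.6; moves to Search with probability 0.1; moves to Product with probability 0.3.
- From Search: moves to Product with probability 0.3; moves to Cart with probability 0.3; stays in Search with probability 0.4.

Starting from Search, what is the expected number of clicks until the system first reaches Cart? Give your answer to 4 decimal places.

4.4444

Let t(s) be the expected number of clicks to first reach Cart from state s, with t(Cart) = 0. Conditioning on the first click:
t(Product) = 1 + 0.5·t(Product) + 0.4·t(Search)
t(Search) = 1 + 0.3·t(Product) + 0.4·t(Search)
Solving: t(Product) = 5.5556, t(Search) = 4.4444.
Expected clicks from Search to Cart: 4.4444.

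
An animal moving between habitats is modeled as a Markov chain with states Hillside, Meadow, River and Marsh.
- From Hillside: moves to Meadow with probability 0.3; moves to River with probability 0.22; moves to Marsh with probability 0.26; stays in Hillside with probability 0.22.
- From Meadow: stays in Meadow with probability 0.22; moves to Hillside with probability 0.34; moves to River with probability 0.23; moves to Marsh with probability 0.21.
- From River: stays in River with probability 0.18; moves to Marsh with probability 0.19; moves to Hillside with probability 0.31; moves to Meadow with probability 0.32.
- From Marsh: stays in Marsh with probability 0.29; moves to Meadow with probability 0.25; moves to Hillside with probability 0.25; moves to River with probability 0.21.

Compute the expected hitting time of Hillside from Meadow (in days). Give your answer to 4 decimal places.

Let t(s) be the expected number of days to first reach Hillside from state s, with t(Hillside) = 0. Conditioning on the first day:
t(Meadow) = 1 + 0.22·t(Meadow) + 0.23·t(River) + 0.21·t(Marsh)
t(River) = 1 + 0.32·t(Meadow) + 0.18·t(River) + 0.19·t(Marsh)
t(Marsh) = 1 + 0.25·t(Meadow) + 0.21·t(River) + 0.29·t(Marsh)
Solving: t(Meadow) = 3.1905, t(River) = 3.2757, t(Marsh) = 3.5007.
Expected days from Meadow to Hillside: 3.1905.

3.1905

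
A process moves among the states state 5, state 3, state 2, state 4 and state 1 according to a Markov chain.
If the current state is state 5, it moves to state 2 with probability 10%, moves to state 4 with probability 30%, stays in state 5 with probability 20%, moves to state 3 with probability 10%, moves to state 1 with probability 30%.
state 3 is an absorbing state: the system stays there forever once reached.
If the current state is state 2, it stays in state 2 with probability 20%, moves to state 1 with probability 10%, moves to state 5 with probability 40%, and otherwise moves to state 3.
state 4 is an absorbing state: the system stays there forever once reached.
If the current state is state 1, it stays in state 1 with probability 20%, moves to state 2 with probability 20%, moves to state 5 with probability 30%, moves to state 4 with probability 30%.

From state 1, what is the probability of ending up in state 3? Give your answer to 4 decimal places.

0.2438

Let h(s) be the probability of absorption at state 3 starting from transient state s. Then h(state 3) = 1 and h(state 4) = 0. By first-step analysis:
h(state 5) = 0.2·h(state 5) + 0.1·1 + 0.1·h(state 2) + 0.3·0 + 0.3·h(state 1)
h(state 2) = 0.4·h(state 5) + 0.3·1 + 0.2·h(state 2) + 0.1·h(state 1)
h(state 1) = 0.3·h(state 5) + 0.2·h(state 2) + 0.3·0 + 0.2·h(state 1)
Solving: h(state 5) = 0.2849, h(state 2) = 0.5479, h(state 1) = 0.2438.
Starting from state 1, the probability is 0.2438.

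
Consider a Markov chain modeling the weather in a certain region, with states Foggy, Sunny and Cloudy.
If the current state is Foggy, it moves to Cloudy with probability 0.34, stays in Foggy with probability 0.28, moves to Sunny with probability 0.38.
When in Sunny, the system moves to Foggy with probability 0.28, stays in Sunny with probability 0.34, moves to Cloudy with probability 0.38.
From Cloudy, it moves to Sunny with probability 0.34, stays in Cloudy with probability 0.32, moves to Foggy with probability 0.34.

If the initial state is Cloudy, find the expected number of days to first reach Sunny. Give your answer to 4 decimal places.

2.8342

Let t(s) be the expected number of days to first reach Sunny from state s, with t(Sunny) = 0. Conditioning on the first day:
t(Foggy) = 1 + 0.28·t(Foggy) + 0.34·t(Cloudy)
t(Cloudy) = 1 + 0.34·t(Foggy) + 0.32·t(Cloudy)
Solving: t(Foggy) = 2.7273, t(Cloudy) = 2.8342.
Expected days from Cloudy to Sunny: 2.8342.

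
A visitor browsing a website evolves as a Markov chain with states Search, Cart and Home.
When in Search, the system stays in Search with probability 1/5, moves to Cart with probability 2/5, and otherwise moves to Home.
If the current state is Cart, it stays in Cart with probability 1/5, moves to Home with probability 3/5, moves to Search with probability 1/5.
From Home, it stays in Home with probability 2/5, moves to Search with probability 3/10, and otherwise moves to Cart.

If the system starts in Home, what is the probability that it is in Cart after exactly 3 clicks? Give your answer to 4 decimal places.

0.2940

Propagate the distribution vector 3 clicks from Home.
After 0 clicks: (0.0000, 0.0000, 1.0000)
After 1 click: (0.3000, 0.3000, 0.4000)
After 2 clicks: (0.2400, 0.3000, 0.4600)
After 3 clicks: (0.2460, 0.2940, 0.4600)
P(in Cart after 3 clicks) = 0.2940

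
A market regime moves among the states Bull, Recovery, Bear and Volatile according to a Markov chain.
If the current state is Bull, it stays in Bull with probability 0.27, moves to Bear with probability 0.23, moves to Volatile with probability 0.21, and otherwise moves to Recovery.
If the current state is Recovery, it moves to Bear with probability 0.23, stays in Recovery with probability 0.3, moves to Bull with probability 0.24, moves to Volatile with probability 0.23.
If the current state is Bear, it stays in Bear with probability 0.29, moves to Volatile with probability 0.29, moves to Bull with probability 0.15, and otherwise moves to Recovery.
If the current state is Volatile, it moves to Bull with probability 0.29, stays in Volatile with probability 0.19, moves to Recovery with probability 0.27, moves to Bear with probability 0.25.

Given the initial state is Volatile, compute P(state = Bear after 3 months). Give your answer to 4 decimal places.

0.2496

Propagate the distribution vector 3 months from Volatile.
After 0 months: (0.0000, 0.0000, 0.0000, 1.0000)
After 1 month: (0.2900, 0.2700, 0.2500, 0.1900)
After 2 months: (0.2357, 0.2839, 0.2488, 0.2316)
After 3 months: (0.2363, 0.2832, 0.2496, 0.2310)
P(in Bear after 3 months) = 0.2496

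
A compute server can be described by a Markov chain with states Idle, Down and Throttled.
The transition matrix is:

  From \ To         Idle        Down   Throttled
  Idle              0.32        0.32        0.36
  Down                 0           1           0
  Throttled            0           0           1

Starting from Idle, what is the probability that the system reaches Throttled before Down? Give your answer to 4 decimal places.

0.5294

Let h(s) be the probability of absorption at Throttled starting from transient state s. Then h(Throttled) = 1 and h(Down) = 0. By first-step analysis:
h(Idle) = 0.32·h(Idle) + 0.32·0 + 0.36·1
Solving: h(Idle) = 0.5294.
Starting from Idle, the probability is 0.5294.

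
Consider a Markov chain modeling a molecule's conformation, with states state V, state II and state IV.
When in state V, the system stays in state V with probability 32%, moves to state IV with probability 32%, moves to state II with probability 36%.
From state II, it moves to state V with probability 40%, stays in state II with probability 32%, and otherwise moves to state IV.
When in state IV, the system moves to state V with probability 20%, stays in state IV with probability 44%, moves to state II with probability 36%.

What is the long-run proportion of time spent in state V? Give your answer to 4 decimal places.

0.3059

Let the stationary distribution be π with π = πP and π_1 + π_2 + π_3 = 1.
π_1 = 0.32·π_1 + 0.4·π_2 + 0.2·π_3
π_2 = 0.36·π_1 + 0.32·π_2 + 0.36·π_3
Solving with the normalization constraint gives π = (0.3059, 0.3462, 0.3479).
So the stationary probability of state V is 0.3059.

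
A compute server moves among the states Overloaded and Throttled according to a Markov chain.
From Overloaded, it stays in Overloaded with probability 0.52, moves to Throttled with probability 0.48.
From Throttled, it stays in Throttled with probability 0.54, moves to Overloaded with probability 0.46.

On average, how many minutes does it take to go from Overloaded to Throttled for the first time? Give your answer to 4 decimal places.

Let t(s) be the expected number of minutes to first reach Throttled from state s, with t(Throttled) = 0. Conditioning on the first minute:
t(Overloaded) = 1 + 0.52·t(Overloaded)
Solving: t(Overloaded) = 2.0833.
Expected minutes from Overloaded to Throttled: 2.0833.

2.0833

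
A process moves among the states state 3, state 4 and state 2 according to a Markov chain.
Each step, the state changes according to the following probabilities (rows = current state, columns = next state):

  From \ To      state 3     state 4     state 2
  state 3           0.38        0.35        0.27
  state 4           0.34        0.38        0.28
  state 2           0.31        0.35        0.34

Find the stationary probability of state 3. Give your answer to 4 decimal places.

Let the stationary distribution be π with π = πP and π_1 + π_2 + π_3 = 1.
π_1 = 0.38·π_1 + 0.34·π_2 + 0.31·π_3
π_2 = 0.35·π_1 + 0.38·π_2 + 0.35·π_3
Solving with the normalization constraint gives π = (0.3450, 0.3608, 0.2942).
So the stationary probability of state 3 is 0.3450.

0.3450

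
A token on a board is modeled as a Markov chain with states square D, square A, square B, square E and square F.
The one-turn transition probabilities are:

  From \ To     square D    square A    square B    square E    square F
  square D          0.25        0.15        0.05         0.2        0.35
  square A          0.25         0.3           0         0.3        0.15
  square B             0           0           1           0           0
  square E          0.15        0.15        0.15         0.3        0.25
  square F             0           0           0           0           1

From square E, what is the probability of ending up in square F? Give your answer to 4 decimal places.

Let h(s) be the probability of absorption at square F starting from transient state s. Then h(square F) = 1 and h(square B) = 0. By first-step analysis:
h(square D) = 0.25·h(square D) + 0.15·h(square A) + 0.05·0 + 0.2·h(square E) + 0.35·1
h(square A) = 0.25·h(square D) + 0.3·h(square A) + 0.3·h(square E) + 0.15·1
h(square E) = 0.15·h(square D) + 0.15·h(square A) + 0.15·0 + 0.3·h(square E) + 0.25·1
Solving: h(square D) = 0.8163, h(square A) = 0.8081, h(square E) = 0.7052.
Starting from square E, the probability is 0.7052.

0.7052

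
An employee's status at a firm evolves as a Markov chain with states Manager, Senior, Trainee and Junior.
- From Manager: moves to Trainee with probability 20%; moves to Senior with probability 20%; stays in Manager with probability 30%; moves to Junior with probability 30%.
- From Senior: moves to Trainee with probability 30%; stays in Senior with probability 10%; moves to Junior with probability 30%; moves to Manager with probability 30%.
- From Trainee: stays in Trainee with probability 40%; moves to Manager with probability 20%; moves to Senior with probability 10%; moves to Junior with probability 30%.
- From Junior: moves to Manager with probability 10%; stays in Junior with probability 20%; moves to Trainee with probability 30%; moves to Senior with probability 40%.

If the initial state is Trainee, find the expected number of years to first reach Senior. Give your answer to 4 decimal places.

Let t(s) be the expected number of years to first reach Senior from state s, with t(Senior) = 0. Conditioning on the first year:
t(Manager) = 1 + 0.3·t(Manager) + 0.2·t(Trainee) + 0.3·t(Junior)
t(Trainee) = 1 + 0.2·t(Manager) + 0.4·t(Trainee) + 0.3·t(Junior)
t(Junior) = 1 + 0.1·t(Manager) + 0.3·t(Trainee) + 0.2·t(Junior)
Solving: t(Manager) = 4.4221, t(Trainee) = 4.9749, t(Junior) = 3.6683.
Expected years from Trainee to Senior: 4.9749.

4.9749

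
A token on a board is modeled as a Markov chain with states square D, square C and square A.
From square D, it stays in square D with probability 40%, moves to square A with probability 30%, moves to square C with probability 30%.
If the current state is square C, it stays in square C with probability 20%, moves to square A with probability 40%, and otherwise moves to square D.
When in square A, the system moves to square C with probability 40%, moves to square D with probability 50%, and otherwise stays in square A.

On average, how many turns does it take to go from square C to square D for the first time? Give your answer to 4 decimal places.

Let t(s) be the expected number of turns to first reach square D from state s, with t(square D) = 0. Conditioning on the first turn:
t(square C) = 1 + 0.2·t(square C) + 0.4·t(square A)
t(square A) = 1 + 0.4·t(square C) + 0.1·t(square A)
Solving: t(square C) = 2.3214, t(square A) = 2.1429.
Expected turns from square C to square D: 2.3214.

2.3214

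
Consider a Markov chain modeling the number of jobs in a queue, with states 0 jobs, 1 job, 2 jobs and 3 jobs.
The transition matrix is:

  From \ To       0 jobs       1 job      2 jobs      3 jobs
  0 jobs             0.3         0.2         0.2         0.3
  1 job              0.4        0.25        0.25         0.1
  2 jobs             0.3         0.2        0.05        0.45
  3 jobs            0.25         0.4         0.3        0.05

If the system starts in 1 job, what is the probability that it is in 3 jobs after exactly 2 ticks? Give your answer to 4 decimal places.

Propagate the distribution vector 2 ticks from 1 job.
After 0 ticks: (0.0000, 1.0000, 0.0000, 0.0000)
After 1 tick: (0.4000, 0.2500, 0.2500, 0.1000)
After 2 ticks: (0.3200, 0.2325, 0.1850, 0.2625)
P(in 3 jobs after 2 ticks) = 0.2625

0.2625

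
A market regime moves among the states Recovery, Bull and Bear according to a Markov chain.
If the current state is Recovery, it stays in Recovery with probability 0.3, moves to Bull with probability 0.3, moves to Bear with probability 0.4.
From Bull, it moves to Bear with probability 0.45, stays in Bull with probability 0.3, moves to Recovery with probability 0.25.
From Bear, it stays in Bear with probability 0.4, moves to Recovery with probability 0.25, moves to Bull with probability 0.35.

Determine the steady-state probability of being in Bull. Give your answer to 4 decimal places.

0.3208

Let the stationary distribution be π with π = πP and π_1 + π_2 + π_3 = 1.
π_1 = 0.3·π_1 + 0.25·π_2 + 0.25·π_3
π_2 = 0.3·π_1 + 0.3·π_2 + 0.35·π_3
Solving with the normalization constraint gives π = (0.2632, 0.3208, 0.4160).
So the stationary probability of Bull is 0.3208.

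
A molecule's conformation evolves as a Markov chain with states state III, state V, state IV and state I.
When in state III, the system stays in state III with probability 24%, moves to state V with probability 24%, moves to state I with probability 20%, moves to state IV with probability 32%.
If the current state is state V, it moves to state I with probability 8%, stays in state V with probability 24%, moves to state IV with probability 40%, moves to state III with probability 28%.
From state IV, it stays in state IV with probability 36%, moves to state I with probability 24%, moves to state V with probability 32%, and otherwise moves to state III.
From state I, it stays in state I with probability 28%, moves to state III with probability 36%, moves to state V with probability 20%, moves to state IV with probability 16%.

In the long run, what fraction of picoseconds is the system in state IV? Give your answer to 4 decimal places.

0.3219

Let the stationary distribution be π with π = πP and π_1 + π_2 + π_3 + π_4 = 1.
π_1 = 0.24·π_1 + 0.28·π_2 + 0.08·π_3 + 0.36·π_4
π_2 = 0.24·π_1 + 0.24·π_2 + 0.32·π_3 + 0.2·π_4
π_3 = 0.32·π_1 + 0.4·π_2 + 0.36·π_3 + 0.16·π_4
Solving with the normalization constraint gives π = (0.2225, 0.2578, 0.3219, 0.1978).
So the stationary probability of state IV is 0.3219.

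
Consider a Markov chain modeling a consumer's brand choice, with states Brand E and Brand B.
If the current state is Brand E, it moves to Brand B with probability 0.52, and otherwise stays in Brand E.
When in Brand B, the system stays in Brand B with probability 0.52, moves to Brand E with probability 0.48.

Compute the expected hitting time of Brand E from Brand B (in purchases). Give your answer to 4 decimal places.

2.0833

Let t(s) be the expected number of purchases to first reach Brand E from state s, with t(Brand E) = 0. Conditioning on the first purchase:
t(Brand B) = 1 + 0.52·t(Brand B)
Solving: t(Brand B) = 2.0833.
Expected purchases from Brand B to Brand E: 2.0833.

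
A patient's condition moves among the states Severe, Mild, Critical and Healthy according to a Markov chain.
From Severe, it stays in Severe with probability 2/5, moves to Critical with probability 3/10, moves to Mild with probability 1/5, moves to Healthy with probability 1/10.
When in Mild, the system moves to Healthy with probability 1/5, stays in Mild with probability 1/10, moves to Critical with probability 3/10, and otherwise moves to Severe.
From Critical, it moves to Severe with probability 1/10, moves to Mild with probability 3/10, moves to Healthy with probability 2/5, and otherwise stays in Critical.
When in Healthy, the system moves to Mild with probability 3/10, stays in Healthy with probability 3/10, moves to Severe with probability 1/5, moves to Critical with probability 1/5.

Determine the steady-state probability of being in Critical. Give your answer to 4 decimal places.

Let the stationary distribution be π with π = πP and π_1 + π_2 + π_3 + π_4 = 1.
π_1 = 0.4·π_1 + 0.4·π_2 + 0.1·π_3 + 0.2·π_4
π_2 = 0.2·π_1 + 0.1·π_2 + 0.3·π_3 + 0.3·π_4
π_3 = 0.3·π_1 + 0.3·π_2 + 0.2·π_3 + 0.2·π_4
Solving with the normalization constraint gives π = (0.2755, 0.2270, 0.2503, 0.2472).
So the stationary probability of Critical is 0.2503.

0.2503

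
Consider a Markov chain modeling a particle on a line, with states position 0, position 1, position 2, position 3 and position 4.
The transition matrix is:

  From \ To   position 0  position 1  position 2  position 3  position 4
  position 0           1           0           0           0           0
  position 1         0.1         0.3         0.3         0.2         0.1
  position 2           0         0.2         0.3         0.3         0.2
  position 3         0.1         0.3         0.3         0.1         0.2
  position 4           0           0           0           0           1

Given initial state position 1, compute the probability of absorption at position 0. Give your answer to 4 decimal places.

Let h(s) be the probability of absorption at position 0 starting from transient state s. Then h(position 0) = 1 and h(position 4) = 0. By first-step analysis:
h(position 1) = 0.1·1 + 0.3·h(position 1) + 0.3·h(position 2) + 0.2·h(position 3) + 0.1·0
h(position 2) = 0.2·h(position 1) + 0.3·h(position 2) + 0.3·h(position 3) + 0.2·0
h(position 3) = 0.1·1 + 0.3·h(position 1) + 0.3·h(position 2) + 0.1·h(position 3) + 0.2·0
Solving: h(position 1) = 0.3169, h(position 2) = 0.2140, h(position 3) = 0.2881.
Starting from position 1, the probability is 0.3169.

0.3169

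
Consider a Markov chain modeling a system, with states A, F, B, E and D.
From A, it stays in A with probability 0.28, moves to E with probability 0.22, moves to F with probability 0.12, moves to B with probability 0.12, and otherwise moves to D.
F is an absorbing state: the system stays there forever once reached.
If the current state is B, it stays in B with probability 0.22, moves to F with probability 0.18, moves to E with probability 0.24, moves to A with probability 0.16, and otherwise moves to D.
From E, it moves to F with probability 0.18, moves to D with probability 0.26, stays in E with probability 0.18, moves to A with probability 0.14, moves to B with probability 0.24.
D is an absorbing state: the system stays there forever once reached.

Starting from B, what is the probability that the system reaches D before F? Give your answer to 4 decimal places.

Let h(s) be the probability of absorption at D starting from transient state s. Then h(D) = 1 and h(F) = 0. By first-step analysis:
h(A) = 0.28·h(A) + 0.12·0 + 0.12·h(B) + 0.22·h(E) + 0.26·1
h(B) = 0.16·h(A) + 0.18·0 + 0.22·h(B) + 0.24·h(E) + 0.2·1
h(E) = 0.14·h(A) + 0.18·0 + 0.24·h(B) + 0.18·h(E) + 0.26·1
Solving: h(A) = 0.6370, h(B) = 0.5694, h(E) = 0.5925.
Starting from B, the probability is 0.5694.

0.5694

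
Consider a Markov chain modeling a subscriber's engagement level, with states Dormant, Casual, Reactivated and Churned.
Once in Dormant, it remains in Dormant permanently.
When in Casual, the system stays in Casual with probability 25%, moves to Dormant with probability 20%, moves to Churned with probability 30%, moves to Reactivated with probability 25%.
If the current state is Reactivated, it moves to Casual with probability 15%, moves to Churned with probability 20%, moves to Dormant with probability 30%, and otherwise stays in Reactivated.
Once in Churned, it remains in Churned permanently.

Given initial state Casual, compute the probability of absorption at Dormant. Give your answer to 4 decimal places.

Let h(s) be the probability of absorption at Dormant starting from transient state s. Then h(Dormant) = 1 and h(Churned) = 0. By first-step analysis:
h(Casual) = 0.2·1 + 0.25·h(Casual) + 0.25·h(Reactivated) + 0.3·0
h(Reactivated) = 0.3·1 + 0.15·h(Casual) + 0.35·h(Reactivated) + 0.2·0
Solving: h(Casual) = 0.4556, h(Reactivated) = 0.5667.
Starting from Casual, the probability is 0.4556.

0.4556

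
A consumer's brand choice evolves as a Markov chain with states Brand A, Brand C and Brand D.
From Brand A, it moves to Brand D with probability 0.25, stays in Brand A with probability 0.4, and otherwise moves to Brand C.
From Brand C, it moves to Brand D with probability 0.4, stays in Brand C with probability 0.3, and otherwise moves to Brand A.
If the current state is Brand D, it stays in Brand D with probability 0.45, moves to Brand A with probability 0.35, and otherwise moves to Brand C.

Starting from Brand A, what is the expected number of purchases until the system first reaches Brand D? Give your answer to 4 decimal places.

3.3333

Let t(s) be the expected number of purchases to first reach Brand D from state s, with t(Brand D) = 0. Conditioning on the first purchase:
t(Brand A) = 1 + 0.4·t(Brand A) + 0.35·t(Brand C)
t(Brand C) = 1 + 0.3·t(Brand A) + 0.3·t(Brand C)
Solving: t(Brand A) = 3.3333, t(Brand C) = 2.8571.
Expected purchases from Brand A to Brand D: 3.3333.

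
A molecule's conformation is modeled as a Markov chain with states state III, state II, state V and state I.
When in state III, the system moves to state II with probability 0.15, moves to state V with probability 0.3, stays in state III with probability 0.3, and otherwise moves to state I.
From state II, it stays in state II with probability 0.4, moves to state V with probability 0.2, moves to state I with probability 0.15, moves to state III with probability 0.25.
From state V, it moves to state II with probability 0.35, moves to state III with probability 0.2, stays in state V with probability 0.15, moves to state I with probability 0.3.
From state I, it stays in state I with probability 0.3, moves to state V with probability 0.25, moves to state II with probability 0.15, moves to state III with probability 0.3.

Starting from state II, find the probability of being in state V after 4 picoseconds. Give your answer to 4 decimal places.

Propagate the distribution vector 4 picoseconds from state II.
After 0 picoseconds: (0.0000, 1.0000, 0.0000, 0.0000)
After 1 picosecond: (0.2500, 0.4000, 0.2000, 0.1500)
After 2 picoseconds: (0.2600, 0.2900, 0.2225, 0.2275)
After 3 picoseconds: (0.2633, 0.2670, 0.2263, 0.2435)
After 4 picoseconds: (0.2640, 0.2620, 0.2272, 0.2468)
P(in state V after 4 picoseconds) = 0.2272

0.2272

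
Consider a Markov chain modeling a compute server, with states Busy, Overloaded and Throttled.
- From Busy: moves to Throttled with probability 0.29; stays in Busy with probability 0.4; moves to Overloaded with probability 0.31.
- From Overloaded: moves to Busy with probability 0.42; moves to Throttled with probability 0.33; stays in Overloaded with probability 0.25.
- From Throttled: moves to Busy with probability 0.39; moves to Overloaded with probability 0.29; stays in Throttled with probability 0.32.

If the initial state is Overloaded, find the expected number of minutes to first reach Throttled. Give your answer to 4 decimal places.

3.1895

Let t(s) be the expected number of minutes to first reach Throttled from state s, with t(Throttled) = 0. Conditioning on the first minute:
t(Busy) = 1 + 0.4·t(Busy) + 0.31·t(Overloaded)
t(Overloaded) = 1 + 0.42·t(Busy) + 0.25·t(Overloaded)
Solving: t(Busy) = 3.3146, t(Overloaded) = 3.1895.
Expected minutes from Overloaded to Throttled: 3.1895.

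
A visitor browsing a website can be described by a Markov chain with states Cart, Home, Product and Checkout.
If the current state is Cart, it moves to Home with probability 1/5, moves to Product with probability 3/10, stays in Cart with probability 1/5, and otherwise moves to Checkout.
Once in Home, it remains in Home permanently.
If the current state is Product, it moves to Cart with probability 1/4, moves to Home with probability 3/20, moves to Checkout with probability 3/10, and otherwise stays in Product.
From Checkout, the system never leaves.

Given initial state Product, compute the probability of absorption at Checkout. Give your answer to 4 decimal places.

0.6495

Let h(s) be the probability of absorption at Checkout starting from transient state s. Then h(Checkout) = 1 and h(Home) = 0. By first-step analysis:
h(Cart) = 0.2·h(Cart) + 0.2·0 + 0.3·h(Product) + 0.3·1
h(Product) = 0.25·h(Cart) + 0.15·0 + 0.3·h(Product) + 0.3·1
Solving: h(Cart) = 0.6186, h(Product) = 0.6495.
Starting from Product, the probability is 0.6495.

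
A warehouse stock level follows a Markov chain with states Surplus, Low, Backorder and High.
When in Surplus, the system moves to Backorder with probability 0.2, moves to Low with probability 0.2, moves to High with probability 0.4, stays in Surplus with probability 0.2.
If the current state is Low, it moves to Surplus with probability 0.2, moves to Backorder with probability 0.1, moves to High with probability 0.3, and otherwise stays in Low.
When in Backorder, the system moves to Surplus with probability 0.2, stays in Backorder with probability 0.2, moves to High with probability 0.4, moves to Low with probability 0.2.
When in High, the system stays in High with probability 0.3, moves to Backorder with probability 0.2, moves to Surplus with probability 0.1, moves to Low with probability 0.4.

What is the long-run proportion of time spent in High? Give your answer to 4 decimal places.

0.3333

Let the stationary distribution be π with π = πP and π_1 + π_2 + π_3 + π_4 = 1.
π_1 = 0.2·π_1 + 0.2·π_2 + 0.2·π_3 + 0.1·π_4
π_2 = 0.2·π_1 + 0.4·π_2 + 0.2·π_3 + 0.4·π_4
π_3 = 0.2·π_1 + 0.1·π_2 + 0.2·π_3 + 0.2·π_4
Solving with the normalization constraint gives π = (0.1667, 0.3333, 0.1667, 0.3333).
So the stationary probability of High is 0.3333.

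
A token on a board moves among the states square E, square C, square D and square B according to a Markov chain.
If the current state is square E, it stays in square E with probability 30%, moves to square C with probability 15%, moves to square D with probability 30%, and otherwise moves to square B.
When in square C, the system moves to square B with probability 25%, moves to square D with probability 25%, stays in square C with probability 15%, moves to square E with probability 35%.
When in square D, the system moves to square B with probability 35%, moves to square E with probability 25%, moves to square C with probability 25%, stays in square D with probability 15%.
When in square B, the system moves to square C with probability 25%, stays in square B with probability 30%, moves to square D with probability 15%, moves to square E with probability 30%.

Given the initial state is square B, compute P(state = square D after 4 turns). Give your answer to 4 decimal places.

0.2148

Propagate the distribution vector 4 turns from square B.
After 0 turns: (0.0000, 0.0000, 0.0000, 1.0000)
After 1 turn: (0.3000, 0.2500, 0.1500, 0.3000)
After 2 turns: (0.3050, 0.1950, 0.2200, 0.2800)
After 3 turns: (0.2988, 0.2000, 0.2153, 0.2860)
After 4 turns: (0.2992, 0.2001, 0.2148, 0.2858)
P(in square D after 4 turns) = 0.2148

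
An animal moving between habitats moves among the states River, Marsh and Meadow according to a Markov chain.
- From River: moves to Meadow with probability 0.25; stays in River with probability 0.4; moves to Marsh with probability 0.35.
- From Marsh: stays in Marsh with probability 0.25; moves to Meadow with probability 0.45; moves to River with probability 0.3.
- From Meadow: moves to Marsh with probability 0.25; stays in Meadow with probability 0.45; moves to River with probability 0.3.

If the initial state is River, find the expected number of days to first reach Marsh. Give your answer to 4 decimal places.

Let t(s) be the expected number of days to first reach Marsh from state s, with t(Marsh) = 0. Conditioning on the first day:
t(River) = 1 + 0.4·t(River) + 0.25·t(Meadow)
t(Meadow) = 1 + 0.3·t(River) + 0.45·t(Meadow)
Solving: t(River) = 3.1373, t(Meadow) = 3.5294.
Expected days from River to Marsh: 3.1373.

3.1373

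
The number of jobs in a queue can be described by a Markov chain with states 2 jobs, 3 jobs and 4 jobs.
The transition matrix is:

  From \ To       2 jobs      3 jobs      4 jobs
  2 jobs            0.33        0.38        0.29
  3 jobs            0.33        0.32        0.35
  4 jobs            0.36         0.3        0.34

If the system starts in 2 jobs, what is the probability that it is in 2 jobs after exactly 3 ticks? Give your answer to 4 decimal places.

Propagate the distribution vector 3 ticks from 2 jobs.
After 0 ticks: (1.0000, 0.0000, 0.0000)
After 1 tick: (0.3300, 0.3800, 0.2900)
After 2 ticks: (0.3387, 0.3340, 0.3273)
After 3 ticks: (0.3398, 0.3338, 0.3264)
P(in 2 jobs after 3 ticks) = 0.3398

0.3398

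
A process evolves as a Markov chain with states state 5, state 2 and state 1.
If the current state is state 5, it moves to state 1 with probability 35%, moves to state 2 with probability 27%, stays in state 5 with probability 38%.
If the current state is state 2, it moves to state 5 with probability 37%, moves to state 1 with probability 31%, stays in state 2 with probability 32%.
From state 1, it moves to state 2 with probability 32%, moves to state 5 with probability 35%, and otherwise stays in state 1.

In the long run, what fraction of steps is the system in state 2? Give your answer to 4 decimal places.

Let the stationary distribution be π with π = πP and π_1 + π_2 + π_3 = 1.
π_1 = 0.38·π_1 + 0.37·π_2 + 0.35·π_3
π_2 = 0.27·π_1 + 0.32·π_2 + 0.32·π_3
Solving with the normalization constraint gives π = (0.3670, 0.3016, 0.3313).
So the stationary probability of state 2 is 0.3016.

0.3016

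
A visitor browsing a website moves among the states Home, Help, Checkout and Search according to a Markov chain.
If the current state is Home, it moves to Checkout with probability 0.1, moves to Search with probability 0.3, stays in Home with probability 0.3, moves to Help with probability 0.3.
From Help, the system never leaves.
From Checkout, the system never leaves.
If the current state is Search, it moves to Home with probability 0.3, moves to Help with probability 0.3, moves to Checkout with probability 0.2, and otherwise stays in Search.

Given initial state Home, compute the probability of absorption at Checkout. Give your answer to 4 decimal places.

Let h(s) be the probability of absorption at Checkout starting from transient state s. Then h(Checkout) = 1 and h(Help) = 0. By first-step analysis:
h(Home) = 0.3·h(Home) + 0.3·0 + 0.1·1 + 0.3·h(Search)
h(Search) = 0.3·h(Home) + 0.3·0 + 0.2·1 + 0.2·h(Search)
Solving: h(Home) = 0.2979, h(Search) = 0.3617.
Starting from Home, the probability is 0.2979.

0.2979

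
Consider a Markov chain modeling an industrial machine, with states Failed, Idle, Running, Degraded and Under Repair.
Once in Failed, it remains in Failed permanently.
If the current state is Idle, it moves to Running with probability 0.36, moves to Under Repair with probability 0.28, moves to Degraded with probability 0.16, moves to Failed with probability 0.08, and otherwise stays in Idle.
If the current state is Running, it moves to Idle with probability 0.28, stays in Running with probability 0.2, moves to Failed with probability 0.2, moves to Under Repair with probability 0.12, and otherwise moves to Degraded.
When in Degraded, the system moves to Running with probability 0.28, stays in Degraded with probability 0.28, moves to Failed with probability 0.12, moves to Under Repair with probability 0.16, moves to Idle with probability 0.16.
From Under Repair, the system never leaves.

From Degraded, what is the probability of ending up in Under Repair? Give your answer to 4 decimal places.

0.5603

Let h(s) be the probability of absorption at Under Repair starting from transient state s. Then h(Under Repair) = 1 and h(Failed) = 0. By first-step analysis:
h(Idle) = 0.08·0 + 0.12·h(Idle) + 0.36·h(Running) + 0.16·h(Degraded) + 0.28·1
h(Running) = 0.2·0 + 0.28·h(Idle) + 0.2·h(Running) + 0.2·h(Degraded) + 0.12·1
h(Degraded) = 0.12·0 + 0.16·h(Idle) + 0.28·h(Running) + 0.28·h(Degraded) + 0.16·1
Solving: h(Idle) = 0.6288, h(Running) = 0.5102, h(Degraded) = 0.5603.
Starting from Degraded, the probability is 0.5603.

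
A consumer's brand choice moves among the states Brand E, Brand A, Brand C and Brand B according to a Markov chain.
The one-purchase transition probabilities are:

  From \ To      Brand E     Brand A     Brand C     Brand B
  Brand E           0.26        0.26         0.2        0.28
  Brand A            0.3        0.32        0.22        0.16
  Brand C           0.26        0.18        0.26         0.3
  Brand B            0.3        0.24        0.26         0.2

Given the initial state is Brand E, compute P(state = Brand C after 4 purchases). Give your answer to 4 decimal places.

0.2332

Propagate the distribution vector 4 purchases from Brand E.
After 0 purchases: (1.0000, 0.0000, 0.0000, 0.0000)
After 1 purchase: (0.2600, 0.2600, 0.2000, 0.2800)
After 2 purchases: (0.2816, 0.2540, 0.2340, 0.2304)
After 3 purchases: (0.2794, 0.2519, 0.2329, 0.2358)
After 4 purchases: (0.2795, 0.2518, 0.2332, 0.2356)
P(in Brand C after 4 purchases) = 0.2332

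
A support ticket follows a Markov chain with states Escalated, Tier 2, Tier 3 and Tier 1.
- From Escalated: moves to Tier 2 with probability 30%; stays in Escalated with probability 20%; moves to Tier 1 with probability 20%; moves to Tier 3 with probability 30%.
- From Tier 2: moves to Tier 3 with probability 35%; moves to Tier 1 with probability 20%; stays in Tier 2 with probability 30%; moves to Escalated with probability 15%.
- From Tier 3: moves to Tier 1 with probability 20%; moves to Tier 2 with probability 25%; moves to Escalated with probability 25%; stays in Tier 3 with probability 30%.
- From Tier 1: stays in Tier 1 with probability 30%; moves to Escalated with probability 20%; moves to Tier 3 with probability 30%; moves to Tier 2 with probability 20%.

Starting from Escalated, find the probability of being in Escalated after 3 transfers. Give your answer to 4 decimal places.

Propagate the distribution vector 3 transfers from Escalated.
After 0 transfers: (1.0000, 0.0000, 0.0000, 0.0000)
After 1 transfer: (0.2000, 0.3000, 0.3000, 0.2000)
After 2 transfers: (0.2000, 0.2650, 0.3150, 0.2200)
After 3 transfers: (0.2025, 0.2623, 0.3133, 0.2220)
P(in Escalated after 3 transfers) = 0.2025

0.2025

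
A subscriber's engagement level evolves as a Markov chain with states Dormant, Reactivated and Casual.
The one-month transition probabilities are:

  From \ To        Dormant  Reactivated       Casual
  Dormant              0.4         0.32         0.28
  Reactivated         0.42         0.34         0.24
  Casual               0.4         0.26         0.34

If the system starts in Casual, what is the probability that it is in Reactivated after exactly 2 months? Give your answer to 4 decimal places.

Sum over the intermediate state after 1 month:
P = P(Casual→Dormant)·P(Dormant→Reactivated) + P(Casual→Reactivated)·P(Reactivated→Reactivated) + P(Casual→Casual)·P(Casual→Reactivated)
  = 0.4×0.32 + 0.26×0.34 + 0.34×0.26
  = 0.1280 + 0.0884 + 0.0884 = 0.3048

0.3048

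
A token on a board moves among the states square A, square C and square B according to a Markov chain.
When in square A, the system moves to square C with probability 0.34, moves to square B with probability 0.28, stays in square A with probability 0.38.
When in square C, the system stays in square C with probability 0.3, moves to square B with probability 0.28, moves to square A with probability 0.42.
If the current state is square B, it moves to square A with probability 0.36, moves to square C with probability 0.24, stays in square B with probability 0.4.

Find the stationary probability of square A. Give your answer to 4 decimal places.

0.3855

Let the stationary distribution be π with π = πP and π_1 + π_2 + π_3 = 1.
π_1 = 0.38·π_1 + 0.42·π_2 + 0.36·π_3
π_2 = 0.34·π_1 + 0.3·π_2 + 0.24·π_3
Solving with the normalization constraint gives π = (0.3855, 0.2963, 0.3182).
So the stationary probability of square A is 0.3855.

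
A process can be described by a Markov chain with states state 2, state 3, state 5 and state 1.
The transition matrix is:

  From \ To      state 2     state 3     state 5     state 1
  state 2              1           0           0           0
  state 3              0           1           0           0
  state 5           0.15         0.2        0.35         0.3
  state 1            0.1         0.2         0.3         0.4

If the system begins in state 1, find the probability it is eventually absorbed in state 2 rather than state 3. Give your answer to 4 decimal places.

Let h(s) be the probability of absorption at state 2 starting from transient state s. Then h(state 2) = 1 and h(state 3) = 0. By first-step analysis:
h(state 5) = 0.15·1 + 0.2·0 + 0.35·h(state 5) + 0.3·h(state 1)
h(state 1) = 0.1·1 + 0.2·0 + 0.3·h(state 5) + 0.4·h(state 1)
Solving: h(state 5) = 0.4000, h(state 1) = 0.3667.
Starting from state 1, the probability is 0.3667.

0.3667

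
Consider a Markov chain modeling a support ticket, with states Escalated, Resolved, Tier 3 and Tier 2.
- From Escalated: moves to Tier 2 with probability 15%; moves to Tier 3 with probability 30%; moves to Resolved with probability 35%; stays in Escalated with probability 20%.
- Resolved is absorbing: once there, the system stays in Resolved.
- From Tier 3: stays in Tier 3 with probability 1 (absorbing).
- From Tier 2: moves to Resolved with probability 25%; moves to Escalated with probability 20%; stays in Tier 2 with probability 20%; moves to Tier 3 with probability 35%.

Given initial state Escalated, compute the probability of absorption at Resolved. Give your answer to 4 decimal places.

0.5205

Let h(s) be the probability of absorption at Resolved starting from transient state s. Then h(Resolved) = 1 and h(Tier 3) = 0. By first-step analysis:
h(Escalated) = 0.2·h(Escalated) + 0.35·1 + 0.3·0 + 0.15·h(Tier 2)
h(Tier 2) = 0.2·h(Escalated) + 0.25·1 + 0.35·0 + 0.2·h(Tier 2)
Solving: h(Escalated) = 0.5205, h(Tier 2) = 0.4426.
Starting from Escalated, the probability is 0.5205.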